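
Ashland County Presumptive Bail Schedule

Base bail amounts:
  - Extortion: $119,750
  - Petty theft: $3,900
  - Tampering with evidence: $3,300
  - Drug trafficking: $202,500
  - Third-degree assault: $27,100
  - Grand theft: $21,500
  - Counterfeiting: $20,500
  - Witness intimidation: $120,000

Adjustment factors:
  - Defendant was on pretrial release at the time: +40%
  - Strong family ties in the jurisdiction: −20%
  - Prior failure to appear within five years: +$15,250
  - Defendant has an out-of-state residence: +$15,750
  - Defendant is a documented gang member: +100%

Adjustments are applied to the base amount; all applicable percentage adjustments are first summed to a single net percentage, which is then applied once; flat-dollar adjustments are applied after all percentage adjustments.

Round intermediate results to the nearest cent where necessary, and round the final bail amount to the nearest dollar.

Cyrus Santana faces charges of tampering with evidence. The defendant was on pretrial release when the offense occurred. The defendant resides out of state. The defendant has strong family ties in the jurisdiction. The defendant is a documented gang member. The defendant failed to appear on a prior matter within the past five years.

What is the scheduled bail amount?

$38,260

Base amounts from the schedule: tampering with evidence $3,300.
Single charge. Combined base = $3,300.
Net percentage adjustment: +40% −20% +100% = +120%. $3,300 × 2.2 = $7,260.
Prior failure to appear within five years (+$15,250 flat): $7,260 + $15,250 = $22,510.
Defendant has an out-of-state residence (+$15,750 flat): $22,510 + $15,750 = $38,260.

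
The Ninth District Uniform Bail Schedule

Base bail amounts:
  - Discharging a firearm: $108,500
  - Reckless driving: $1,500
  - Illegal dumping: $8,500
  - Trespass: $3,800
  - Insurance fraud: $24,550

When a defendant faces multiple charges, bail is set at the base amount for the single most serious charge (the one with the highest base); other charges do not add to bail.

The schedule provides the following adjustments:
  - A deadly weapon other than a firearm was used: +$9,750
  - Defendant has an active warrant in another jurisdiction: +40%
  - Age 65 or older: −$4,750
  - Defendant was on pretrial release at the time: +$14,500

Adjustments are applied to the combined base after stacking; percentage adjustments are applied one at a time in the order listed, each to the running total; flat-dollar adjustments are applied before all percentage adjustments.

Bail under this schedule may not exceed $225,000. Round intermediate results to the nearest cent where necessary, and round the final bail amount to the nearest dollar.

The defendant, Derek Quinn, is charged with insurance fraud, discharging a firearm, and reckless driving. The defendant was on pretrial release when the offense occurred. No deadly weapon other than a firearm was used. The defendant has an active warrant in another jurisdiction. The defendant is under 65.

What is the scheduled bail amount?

$172,200

Base amounts from the schedule: insurance fraud $24,550; discharging a firearm $108,500; reckless driving $1,500.
Stacking rule: use the highest base only. Highest is discharging a firearm at $108,500. Combined base = $108,500.
Defendant was on pretrial release at the time (+$14,500 flat): $108,500 + $14,500 = $123,000.
Defendant has an active warrant in another jurisdiction (+40%): $123,000 × 1.4 = $172,200.
$172,200 is within the $225,000 maximum.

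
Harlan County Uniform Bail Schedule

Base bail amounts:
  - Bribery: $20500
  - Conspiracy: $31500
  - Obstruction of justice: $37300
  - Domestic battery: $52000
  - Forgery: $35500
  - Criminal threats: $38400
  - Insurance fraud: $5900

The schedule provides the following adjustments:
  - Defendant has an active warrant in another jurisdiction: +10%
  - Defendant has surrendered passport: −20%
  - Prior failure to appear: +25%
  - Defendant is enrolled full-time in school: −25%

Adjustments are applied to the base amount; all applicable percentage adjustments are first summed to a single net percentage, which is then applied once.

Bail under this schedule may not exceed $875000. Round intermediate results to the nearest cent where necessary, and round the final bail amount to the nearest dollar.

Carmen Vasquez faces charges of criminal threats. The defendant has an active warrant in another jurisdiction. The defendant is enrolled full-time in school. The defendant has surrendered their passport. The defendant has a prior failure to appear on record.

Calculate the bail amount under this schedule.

Base amounts from the schedule: criminal threats $38400.
Single charge. Combined base = $38400.
Net percentage adjustment: +10% −20% +25% −25% = −10%. $38400 × 0.9 = $34560.
$34560 is within the $875000 maximum.

$34560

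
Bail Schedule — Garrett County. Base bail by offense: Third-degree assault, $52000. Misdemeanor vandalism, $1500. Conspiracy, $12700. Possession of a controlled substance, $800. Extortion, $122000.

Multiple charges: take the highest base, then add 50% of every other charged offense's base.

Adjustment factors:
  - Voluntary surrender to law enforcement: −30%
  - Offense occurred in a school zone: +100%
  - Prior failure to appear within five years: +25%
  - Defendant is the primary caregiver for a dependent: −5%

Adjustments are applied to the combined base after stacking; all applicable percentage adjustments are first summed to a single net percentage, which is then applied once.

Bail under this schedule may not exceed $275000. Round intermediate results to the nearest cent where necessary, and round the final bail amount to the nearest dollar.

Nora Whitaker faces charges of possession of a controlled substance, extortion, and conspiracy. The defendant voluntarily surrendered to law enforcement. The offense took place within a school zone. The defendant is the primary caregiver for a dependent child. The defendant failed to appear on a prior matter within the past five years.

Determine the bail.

$244625

Base amounts from the schedule: possession of a controlled substance $800; extortion $122000; conspiracy $12700.
Stacking rule: highest base plus 50% of each additional charge. Highest is extortion at $122000. Additional: $800 × 50% = $400; $12700 × 50% = $6350. Combined base = $122000 + $6750 = $128750.
Net percentage adjustment: −30% +100% +25% −5% = +90%. $128750 × 1.9 = $244625.
$244625 is within the $275000 maximum.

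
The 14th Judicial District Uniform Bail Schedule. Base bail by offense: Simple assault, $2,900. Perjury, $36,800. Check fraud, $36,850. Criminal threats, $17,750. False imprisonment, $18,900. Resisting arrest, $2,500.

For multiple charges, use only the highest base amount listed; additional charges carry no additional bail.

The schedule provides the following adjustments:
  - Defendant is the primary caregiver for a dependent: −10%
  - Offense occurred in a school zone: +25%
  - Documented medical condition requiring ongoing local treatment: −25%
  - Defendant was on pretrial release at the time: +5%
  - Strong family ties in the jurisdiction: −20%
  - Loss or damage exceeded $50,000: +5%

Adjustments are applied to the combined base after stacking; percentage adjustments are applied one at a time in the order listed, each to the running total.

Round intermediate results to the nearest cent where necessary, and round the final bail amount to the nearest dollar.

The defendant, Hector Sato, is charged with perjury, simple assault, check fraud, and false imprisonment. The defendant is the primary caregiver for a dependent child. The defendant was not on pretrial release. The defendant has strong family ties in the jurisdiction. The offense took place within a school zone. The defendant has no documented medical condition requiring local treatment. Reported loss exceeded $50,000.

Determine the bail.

Base amounts from the schedule: perjury $36,800; simple assault $2,900; check fraud $36,850; false imprisonment $18,900.
Stacking rule: use the highest base only. Highest is check fraud at $36,850. Combined base = $36,850.
Defendant is the primary caregiver for a dependent (−10%): $36,850 × 0.9 = $33,165.
Offense occurred in a school zone (+25%): $33,165 × 1.25 = $41,456.25.
Strong family ties in the jurisdiction (−20%): $41,456.25 × 0.8 = $33,165.
Loss or damage exceeded $50,000 (+5%): $33,165 × 1.05 = $34,823.25.
Rounded to the nearest dollar: $34,823.

$34,823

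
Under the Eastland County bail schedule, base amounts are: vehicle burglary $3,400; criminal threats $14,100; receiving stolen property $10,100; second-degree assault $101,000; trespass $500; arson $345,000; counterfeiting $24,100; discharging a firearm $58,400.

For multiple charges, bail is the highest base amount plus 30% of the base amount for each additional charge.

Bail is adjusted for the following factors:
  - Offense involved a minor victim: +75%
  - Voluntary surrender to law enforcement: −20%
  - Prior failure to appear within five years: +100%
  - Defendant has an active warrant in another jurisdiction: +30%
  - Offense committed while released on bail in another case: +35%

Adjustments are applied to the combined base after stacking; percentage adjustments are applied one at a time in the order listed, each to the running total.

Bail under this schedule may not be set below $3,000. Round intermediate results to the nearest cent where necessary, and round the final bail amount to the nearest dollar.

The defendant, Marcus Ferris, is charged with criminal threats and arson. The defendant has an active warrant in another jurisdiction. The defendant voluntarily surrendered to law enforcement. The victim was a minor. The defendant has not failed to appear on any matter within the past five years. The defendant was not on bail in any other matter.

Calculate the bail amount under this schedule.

$635,599

Base amounts from the schedule: criminal threats $14,100; arson $345,000.
Stacking rule: highest base plus 30% of each additional charge. Highest is arson at $345,000. Additional: $14,100 × 30% = $4,230. Combined base = $345,000 + $4,230 = $349,230.
Offense involved a minor victim (+75%): $349,230 × 1.75 = $611,152.50.
Voluntary surrender to law enforcement (−20%): $611,152.50 × 0.8 = $488,922.
Defendant has an active warrant in another jurisdiction (+30%): $488,922 × 1.3 = $635,598.60.
$635,598.60 is at or above the $3,000 minimum.
Rounded to the nearest dollar: $635,599.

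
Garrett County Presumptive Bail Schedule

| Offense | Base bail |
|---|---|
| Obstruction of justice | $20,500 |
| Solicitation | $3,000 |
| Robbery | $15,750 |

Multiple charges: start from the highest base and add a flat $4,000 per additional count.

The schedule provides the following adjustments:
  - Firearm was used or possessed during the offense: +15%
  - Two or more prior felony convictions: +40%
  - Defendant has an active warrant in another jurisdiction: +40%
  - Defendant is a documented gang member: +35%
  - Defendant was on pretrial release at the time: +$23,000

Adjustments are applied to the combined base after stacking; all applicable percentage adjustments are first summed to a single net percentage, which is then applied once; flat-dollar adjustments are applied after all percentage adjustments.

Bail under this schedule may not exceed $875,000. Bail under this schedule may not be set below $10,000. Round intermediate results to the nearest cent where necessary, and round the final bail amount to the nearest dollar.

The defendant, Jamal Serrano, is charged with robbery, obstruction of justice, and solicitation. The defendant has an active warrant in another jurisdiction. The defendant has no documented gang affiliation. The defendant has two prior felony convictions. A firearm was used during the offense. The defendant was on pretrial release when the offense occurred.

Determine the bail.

$78,575

Base amounts from the schedule: robbery $15,750; obstruction of justice $20,500; solicitation $3,000.
Stacking rule: highest base plus $4,000 per additional charge. Highest is obstruction of justice at $20,500; 2 additional charges → +$8,000. Combined base = $28,500.
Net percentage adjustment: +15% +40% +40% = +95%. $28,500 × 1.95 = $55,575.
Defendant was on pretrial release at the time (+$23,000 flat): $55,575 + $23,000 = $78,575.
$78,575 is within the $875,000 maximum.
$78,575 is at or above the $10,000 minimum.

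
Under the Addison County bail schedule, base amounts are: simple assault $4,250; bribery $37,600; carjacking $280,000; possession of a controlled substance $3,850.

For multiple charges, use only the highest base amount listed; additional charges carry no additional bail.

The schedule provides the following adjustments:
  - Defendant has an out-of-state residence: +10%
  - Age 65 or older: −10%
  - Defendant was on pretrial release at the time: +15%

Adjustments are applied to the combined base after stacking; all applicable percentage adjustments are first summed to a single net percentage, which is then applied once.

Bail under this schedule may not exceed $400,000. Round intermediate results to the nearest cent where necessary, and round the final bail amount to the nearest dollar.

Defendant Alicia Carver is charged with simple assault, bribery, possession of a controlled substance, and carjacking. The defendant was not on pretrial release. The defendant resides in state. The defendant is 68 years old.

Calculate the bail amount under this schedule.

$252,000

Base amounts from the schedule: simple assault $4,250; bribery $37,600; possession of a controlled substance $3,850; carjacking $280,000.
Stacking rule: use the highest base only. Highest is carjacking at $280,000. Combined base = $280,000.
Age 65 or older (−10%): $280,000 × 0.9 = $252,000.
$252,000 is within the $400,000 maximum.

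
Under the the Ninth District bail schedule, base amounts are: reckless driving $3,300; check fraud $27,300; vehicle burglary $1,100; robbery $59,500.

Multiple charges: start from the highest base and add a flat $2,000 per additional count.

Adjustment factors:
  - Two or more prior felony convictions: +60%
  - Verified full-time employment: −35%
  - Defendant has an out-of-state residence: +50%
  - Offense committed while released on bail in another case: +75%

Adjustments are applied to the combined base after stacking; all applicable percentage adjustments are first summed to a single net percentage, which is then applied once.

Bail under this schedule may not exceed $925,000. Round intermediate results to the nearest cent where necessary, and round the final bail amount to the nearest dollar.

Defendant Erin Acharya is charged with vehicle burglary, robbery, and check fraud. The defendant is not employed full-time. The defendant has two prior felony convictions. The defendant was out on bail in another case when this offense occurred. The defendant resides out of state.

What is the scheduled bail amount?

$180,975

Base amounts from the schedule: vehicle burglary $1,100; robbery $59,500; check fraud $27,300.
Stacking rule: highest base plus $2,000 per additional charge. Highest is robbery at $59,500; 2 additional charges → +$4,000. Combined base = $63,500.
Net percentage adjustment: +60% +50% +75% = +185%. $63,500 × 2.85 = $180,975.
$180,975 is within the $925,000 maximum.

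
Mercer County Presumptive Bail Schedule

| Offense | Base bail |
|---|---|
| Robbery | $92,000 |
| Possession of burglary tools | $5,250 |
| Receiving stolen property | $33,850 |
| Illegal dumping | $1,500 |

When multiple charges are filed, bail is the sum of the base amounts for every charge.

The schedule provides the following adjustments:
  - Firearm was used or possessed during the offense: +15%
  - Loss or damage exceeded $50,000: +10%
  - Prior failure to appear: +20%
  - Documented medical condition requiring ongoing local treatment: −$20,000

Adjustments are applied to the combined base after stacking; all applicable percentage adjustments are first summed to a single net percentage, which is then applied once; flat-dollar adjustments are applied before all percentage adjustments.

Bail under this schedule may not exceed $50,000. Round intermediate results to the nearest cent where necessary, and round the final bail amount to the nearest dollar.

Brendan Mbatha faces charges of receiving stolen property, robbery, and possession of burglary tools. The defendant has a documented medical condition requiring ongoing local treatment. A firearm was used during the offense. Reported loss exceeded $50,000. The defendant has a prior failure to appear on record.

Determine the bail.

$50,000

Base amounts from the schedule: receiving stolen property $33,850; robbery $92,000; possession of burglary tools $5,250.
Stacking rule: sum of all bases. $33,850 + $92,000 + $5,250 = $131,100.
Documented medical condition requiring ongoing local treatment (−$20,000 flat): $131,100 − $20,000 = $111,100.
Net percentage adjustment: +15% +10% +20% = +45%. $111,100 × 1.45 = $161,095.
Result $161,095 exceeds the maximum of $50,000; bail is capped at $50,000.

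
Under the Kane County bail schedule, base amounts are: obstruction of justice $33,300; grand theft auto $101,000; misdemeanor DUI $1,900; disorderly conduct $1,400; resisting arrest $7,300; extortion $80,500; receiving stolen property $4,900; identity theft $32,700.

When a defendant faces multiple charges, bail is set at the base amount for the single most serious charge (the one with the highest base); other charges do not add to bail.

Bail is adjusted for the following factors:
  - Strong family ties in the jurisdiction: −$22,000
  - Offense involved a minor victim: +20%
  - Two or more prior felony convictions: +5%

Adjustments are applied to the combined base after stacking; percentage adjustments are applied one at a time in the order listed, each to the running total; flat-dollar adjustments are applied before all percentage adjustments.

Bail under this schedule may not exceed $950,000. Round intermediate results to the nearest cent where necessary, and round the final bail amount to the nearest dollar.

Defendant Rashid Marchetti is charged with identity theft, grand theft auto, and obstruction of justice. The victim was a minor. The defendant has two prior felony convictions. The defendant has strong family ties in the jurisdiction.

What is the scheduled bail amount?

Base amounts from the schedule: identity theft $32,700; grand theft auto $101,000; obstruction of justice $33,300.
Stacking rule: use the highest base only. Highest is grand theft auto at $101,000. Combined base = $101,000.
Strong family ties in the jurisdiction (−$22,000 flat): $101,000 − $22,000 = $79,000.
Offense involved a minor victim (+20%): $79,000 × 1.2 = $94,800.
Two or more prior felony convictions (+5%): $94,800 × 1.05 = $99,540.
$99,540 is within the $950,000 maximum.

$99,540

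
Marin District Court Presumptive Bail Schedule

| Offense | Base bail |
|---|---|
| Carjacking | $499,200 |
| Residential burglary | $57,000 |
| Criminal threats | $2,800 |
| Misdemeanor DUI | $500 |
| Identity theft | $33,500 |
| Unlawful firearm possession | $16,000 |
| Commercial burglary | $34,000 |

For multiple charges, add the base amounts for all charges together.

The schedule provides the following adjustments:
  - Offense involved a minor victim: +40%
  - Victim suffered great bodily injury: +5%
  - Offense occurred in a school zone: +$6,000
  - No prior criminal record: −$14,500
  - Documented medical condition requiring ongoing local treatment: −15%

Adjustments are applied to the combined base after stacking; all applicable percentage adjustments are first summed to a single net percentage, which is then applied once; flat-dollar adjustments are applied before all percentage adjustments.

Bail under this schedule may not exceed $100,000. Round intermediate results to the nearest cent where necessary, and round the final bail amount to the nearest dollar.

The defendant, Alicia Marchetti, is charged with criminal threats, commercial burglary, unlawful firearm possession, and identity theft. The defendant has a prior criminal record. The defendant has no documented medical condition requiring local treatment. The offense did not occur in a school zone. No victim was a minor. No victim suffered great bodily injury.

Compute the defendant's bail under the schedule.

Base amounts from the schedule: criminal threats $2,800; commercial burglary $34,000; unlawful firearm possession $16,000; identity theft $33,500.
Stacking rule: sum of all bases. $2,800 + $34,000 + $16,000 + $33,500 = $86,300.
No adjustment factors apply to this defendant.
$86,300 is within the $100,000 maximum.

$86,300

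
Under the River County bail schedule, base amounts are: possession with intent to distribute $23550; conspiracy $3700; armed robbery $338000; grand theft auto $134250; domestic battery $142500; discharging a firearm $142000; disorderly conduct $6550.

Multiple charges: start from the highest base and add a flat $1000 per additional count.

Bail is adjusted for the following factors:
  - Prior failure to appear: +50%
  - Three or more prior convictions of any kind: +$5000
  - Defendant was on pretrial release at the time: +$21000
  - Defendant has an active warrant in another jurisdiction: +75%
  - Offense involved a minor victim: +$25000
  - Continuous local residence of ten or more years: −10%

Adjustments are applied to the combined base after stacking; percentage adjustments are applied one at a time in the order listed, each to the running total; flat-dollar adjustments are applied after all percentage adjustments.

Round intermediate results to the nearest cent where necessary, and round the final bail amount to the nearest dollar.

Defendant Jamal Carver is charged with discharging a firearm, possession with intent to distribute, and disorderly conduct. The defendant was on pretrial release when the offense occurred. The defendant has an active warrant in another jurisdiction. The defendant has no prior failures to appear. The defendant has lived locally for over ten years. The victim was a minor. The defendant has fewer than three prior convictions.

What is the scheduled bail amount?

$272800

Base amounts from the schedule: discharging a firearm $142000; possession with intent to distribute $23550; disorderly conduct $6550.
Stacking rule: highest base plus $1000 per additional charge. Highest is discharging a firearm at $142000; 2 additional charges → +$2000. Combined base = $144000.
Defendant has an active warrant in another jurisdiction (+75%): $144000 × 1.75 = $252000.
Continuous local residence of ten or more years (−10%): $252000 × 0.9 = $226800.
Defendant was on pretrial release at the time (+$21000 flat): $226800 + $21000 = $247800.
Offense involved a minor victim (+$25000 flat): $247800 + $25000 = $272800.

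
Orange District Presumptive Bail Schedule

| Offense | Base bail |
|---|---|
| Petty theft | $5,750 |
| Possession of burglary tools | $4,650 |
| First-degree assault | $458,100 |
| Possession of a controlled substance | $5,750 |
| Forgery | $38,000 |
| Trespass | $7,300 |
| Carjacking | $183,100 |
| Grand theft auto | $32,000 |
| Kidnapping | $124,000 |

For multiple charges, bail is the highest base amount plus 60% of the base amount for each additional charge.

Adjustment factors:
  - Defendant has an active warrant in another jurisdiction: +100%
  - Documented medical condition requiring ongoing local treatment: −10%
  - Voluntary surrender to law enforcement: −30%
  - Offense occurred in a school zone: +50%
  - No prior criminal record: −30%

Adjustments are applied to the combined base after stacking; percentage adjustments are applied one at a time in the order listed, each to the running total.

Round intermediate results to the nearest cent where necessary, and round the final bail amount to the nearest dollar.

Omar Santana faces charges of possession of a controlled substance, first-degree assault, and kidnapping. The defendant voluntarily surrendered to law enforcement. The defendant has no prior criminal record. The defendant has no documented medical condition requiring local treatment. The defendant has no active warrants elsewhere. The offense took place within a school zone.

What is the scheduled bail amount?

Base amounts from the schedule: possession of a controlled substance $5,750; first-degree assault $458,100; kidnapping $124,000.
Stacking rule: highest base plus 60% of each additional charge. Highest is first-degree assault at $458,100. Additional: $5,750 × 60% = $3,450; $124,000 × 60% = $74,400. Combined base = $458,100 + $77,850 = $535,950.
Voluntary surrender to law enforcement (−30%): $535,950 × 0.7 = $375,165.
Offense occurred in a school zone (+50%): $375,165 × 1.5 = $562,747.50.
No prior criminal record (−30%): $562,747.50 × 0.7 = $393,923.25.
Rounded to the nearest dollar: $393,923.

$393,923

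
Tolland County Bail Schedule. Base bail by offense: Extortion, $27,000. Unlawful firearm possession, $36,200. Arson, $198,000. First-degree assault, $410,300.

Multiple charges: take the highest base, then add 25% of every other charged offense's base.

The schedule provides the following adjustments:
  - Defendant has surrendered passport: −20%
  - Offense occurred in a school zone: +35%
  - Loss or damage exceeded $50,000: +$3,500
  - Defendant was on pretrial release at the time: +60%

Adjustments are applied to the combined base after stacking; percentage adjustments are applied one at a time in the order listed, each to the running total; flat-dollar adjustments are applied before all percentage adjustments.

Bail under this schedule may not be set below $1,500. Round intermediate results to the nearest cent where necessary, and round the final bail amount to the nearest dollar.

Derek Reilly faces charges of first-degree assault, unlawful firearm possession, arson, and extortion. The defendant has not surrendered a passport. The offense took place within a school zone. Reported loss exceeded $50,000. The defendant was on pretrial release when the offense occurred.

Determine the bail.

$1,034,856

Base amounts from the schedule: first-degree assault $410,300; unlawful firearm possession $36,200; arson $198,000; extortion $27,000.
Stacking rule: highest base plus 25% of each additional charge. Highest is first-degree assault at $410,300. Additional: $36,200 × 25% = $9,050; $198,000 × 25% = $49,500; $27,000 × 25% = $6,750. Combined base = $410,300 + $65,300 = $475,600.
Loss or damage exceeded $50,000 (+$3,500 flat): $475,600 + $3,500 = $479,100.
Offense occurred in a school zone (+35%): $479,100 × 1.35 = $646,785.
Defendant was on pretrial release at the time (+60%): $646,785 × 1.6 = $1,034,856.
$1,034,856 is at or above the $1,500 minimum.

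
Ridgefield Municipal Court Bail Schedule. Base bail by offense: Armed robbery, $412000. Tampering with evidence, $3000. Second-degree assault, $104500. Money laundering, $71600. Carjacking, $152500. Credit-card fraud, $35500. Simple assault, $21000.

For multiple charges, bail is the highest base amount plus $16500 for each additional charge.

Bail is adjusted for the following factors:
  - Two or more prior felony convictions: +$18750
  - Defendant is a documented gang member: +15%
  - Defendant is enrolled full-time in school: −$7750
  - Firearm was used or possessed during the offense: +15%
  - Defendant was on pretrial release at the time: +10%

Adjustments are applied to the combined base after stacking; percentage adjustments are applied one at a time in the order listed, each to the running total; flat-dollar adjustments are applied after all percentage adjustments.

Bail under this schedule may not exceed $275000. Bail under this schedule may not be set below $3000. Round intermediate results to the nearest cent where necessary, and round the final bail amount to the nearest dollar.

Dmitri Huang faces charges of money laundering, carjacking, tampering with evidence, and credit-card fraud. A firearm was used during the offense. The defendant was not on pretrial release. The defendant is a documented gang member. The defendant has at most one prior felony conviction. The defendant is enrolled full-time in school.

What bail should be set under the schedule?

Base amounts from the schedule: money laundering $71600; carjacking $152500; tampering with evidence $3000; credit-card fraud $35500.
Stacking rule: highest base plus $16500 per additional charge. Highest is carjacking at $152500; 3 additional charges → +$49500. Combined base = $202000.
Defendant is a documented gang member (+15%): $202000 × 1.15 = $232300.
Firearm was used or possessed during the offense (+15%): $232300 × 1.15 = $267145.
Defendant is enrolled full-time in school (−$7750 flat): $267145 − $7750 = $259395.
$259395 is within the $275000 maximum.
$259395 is at or above the $3000 minimum.

$259395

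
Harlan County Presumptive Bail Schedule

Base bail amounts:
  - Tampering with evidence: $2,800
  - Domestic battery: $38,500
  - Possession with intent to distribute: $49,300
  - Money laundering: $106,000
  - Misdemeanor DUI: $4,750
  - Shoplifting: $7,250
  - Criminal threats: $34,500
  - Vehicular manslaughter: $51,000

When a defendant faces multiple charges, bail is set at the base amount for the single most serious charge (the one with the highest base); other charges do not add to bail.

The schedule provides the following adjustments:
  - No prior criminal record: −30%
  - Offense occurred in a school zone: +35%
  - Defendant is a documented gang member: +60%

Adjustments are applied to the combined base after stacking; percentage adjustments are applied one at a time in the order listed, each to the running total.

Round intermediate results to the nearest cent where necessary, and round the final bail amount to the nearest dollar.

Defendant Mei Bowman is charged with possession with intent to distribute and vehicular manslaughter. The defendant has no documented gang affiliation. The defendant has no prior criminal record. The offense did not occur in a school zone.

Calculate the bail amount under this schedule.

$35,700

Base amounts from the schedule: possession with intent to distribute $49,300; vehicular manslaughter $51,000.
Stacking rule: use the highest base only. Highest is vehicular manslaughter at $51,000. Combined base = $51,000.
No prior criminal record (−30%): $51,000 × 0.7 = $35,700.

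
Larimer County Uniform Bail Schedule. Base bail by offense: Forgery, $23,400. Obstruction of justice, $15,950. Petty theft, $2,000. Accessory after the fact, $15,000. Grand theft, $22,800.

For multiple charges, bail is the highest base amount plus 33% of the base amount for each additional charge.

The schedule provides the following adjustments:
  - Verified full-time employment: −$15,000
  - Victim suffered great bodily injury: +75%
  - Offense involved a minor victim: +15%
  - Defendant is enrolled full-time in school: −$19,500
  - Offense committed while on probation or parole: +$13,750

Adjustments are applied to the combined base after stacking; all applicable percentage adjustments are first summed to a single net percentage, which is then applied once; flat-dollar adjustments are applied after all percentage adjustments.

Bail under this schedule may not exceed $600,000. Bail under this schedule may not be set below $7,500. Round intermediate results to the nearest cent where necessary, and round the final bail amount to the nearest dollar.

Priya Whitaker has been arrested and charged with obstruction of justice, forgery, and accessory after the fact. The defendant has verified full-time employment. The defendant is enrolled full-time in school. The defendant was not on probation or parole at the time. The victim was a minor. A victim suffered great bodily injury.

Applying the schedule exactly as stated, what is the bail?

$29,366

Base amounts from the schedule: obstruction of justice $15,950; forgery $23,400; accessory after the fact $15,000.
Stacking rule: highest base plus 33% of each additional charge. Highest is forgery at $23,400. Additional: $15,950 × 33% = $5,263.50; $15,000 × 33% = $4,950. Combined base = $23,400 + $10,213.50 = $33,613.50.
Net percentage adjustment: +75% +15% = +90%. $33,613.50 × 1.9 = $63,865.65.
Verified full-time employment (−$15,000 flat): $63,865.65 − $15,000 = $48,865.65.
Defendant is enrolled full-time in school (−$19,500 flat): $48,865.65 − $19,500 = $29,365.65.
$29,365.65 is within the $600,000 maximum.
$29,365.65 is at or above the $7,500 minimum.
Rounded to the nearest dollar: $29,366.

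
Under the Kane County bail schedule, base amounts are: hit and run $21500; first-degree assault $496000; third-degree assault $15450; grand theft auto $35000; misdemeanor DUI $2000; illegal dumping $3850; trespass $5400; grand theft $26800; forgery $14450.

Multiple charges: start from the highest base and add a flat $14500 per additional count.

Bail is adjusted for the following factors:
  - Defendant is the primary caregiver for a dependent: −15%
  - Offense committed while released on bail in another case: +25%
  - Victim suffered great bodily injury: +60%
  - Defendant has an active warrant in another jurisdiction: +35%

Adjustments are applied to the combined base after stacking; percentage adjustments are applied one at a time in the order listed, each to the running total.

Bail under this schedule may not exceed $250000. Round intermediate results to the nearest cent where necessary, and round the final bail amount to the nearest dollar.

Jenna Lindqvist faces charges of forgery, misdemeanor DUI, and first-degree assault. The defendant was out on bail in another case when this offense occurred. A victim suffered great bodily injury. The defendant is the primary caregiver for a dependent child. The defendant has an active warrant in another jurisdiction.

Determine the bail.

$250000

Base amounts from the schedule: forgery $14450; misdemeanor DUI $2000; first-degree assault $496000.
Stacking rule: highest base plus $14500 per additional charge. Highest is first-degree assault at $496000; 2 additional charges → +$29000. Combined base = $525000.
Defendant is the primary caregiver for a dependent (−15%): $525000 × 0.85 = $446250.
Offense committed while released on bail in another case (+25%): $446250 × 1.25 = $557812.50.
Victim suffered great bodily injury (+60%): $557812.50 × 1.6 = $892500.
Defendant has an active warrant in another jurisdiction (+35%): $892500 × 1.35 = $1204875.
Result $1204875 exceeds the maximum of $250000; bail is capped at $250000.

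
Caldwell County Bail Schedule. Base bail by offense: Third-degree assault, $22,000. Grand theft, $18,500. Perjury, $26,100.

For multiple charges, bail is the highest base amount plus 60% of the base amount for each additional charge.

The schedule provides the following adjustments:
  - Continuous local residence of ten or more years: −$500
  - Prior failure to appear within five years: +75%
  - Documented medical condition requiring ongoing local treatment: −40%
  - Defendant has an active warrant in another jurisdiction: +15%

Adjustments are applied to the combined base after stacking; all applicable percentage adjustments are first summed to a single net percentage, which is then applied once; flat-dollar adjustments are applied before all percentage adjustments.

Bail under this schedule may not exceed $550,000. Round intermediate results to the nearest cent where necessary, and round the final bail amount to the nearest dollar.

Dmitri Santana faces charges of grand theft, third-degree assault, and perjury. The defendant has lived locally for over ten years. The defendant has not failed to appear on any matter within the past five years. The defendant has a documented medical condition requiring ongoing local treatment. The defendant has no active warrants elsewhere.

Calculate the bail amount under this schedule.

$29,940

Base amounts from the schedule: grand theft $18,500; third-degree assault $22,000; perjury $26,100.
Stacking rule: highest base plus 60% of each additional charge. Highest is perjury at $26,100. Additional: $18,500 × 60% = $11,100; $22,000 × 60% = $13,200. Combined base = $26,100 + $24,300 = $50,400.
Continuous local residence of ten or more years (−$500 flat): $50,400 − $500 = $49,900.
Documented medical condition requiring ongoing local treatment (−40%): $49,900 × 0.6 = $29,940.
$29,940 is within the $550,000 maximum.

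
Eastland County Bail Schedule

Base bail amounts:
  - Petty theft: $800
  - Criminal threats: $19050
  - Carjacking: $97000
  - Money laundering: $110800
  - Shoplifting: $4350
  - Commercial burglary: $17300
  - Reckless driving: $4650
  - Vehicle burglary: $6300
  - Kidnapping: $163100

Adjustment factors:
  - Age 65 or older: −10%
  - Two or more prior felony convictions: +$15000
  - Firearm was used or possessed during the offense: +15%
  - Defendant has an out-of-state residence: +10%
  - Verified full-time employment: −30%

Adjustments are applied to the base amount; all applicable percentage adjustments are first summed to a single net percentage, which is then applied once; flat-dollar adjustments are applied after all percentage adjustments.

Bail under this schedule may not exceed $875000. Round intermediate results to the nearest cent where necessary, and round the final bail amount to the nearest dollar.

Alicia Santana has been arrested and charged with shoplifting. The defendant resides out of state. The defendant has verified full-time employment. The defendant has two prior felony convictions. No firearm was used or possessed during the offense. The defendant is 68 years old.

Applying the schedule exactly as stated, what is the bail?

$18045

Base amounts from the schedule: shoplifting $4350.
Single charge. Combined base = $4350.
Net percentage adjustment: −10% +10% −30% = −30%. $4350 × 0.7 = $3045.
Two or more prior felony convictions (+$15000 flat): $3045 + $15000 = $18045.
$18045 is within the $875000 maximum.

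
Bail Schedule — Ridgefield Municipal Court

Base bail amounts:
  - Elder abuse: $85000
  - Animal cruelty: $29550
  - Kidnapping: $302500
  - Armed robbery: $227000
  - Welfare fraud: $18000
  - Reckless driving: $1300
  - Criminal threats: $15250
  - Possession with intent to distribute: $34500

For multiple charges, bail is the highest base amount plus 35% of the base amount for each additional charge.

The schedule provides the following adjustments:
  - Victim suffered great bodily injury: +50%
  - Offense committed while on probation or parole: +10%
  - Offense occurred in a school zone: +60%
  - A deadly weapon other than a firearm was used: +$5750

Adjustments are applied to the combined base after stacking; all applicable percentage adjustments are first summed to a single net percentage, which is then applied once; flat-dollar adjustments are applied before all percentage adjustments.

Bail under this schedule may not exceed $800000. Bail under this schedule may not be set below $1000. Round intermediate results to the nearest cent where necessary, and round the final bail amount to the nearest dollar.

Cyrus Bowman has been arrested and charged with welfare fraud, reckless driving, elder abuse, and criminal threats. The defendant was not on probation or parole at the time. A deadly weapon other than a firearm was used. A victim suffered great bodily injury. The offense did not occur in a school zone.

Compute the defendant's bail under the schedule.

$154264

Base amounts from the schedule: welfare fraud $18000; reckless driving $1300; elder abuse $85000; criminal threats $15250.
Stacking rule: highest base plus 35% of each additional charge. Highest is elder abuse at $85000. Additional: $18000 × 35% = $6300; $1300 × 35% = $455; $15250 × 35% = $5337.50. Combined base = $85000 + $12092.50 = $97092.50.
A deadly weapon other than a firearm was used (+$5750 flat): $97092.50 + $5750 = $102842.50.
Victim suffered great bodily injury (+50%): $102842.50 × 1.5 = $154263.75.
$154263.75 is within the $800000 maximum.
$154263.75 is at or above the $1000 minimum.
Rounded to the nearest dollar: $154264.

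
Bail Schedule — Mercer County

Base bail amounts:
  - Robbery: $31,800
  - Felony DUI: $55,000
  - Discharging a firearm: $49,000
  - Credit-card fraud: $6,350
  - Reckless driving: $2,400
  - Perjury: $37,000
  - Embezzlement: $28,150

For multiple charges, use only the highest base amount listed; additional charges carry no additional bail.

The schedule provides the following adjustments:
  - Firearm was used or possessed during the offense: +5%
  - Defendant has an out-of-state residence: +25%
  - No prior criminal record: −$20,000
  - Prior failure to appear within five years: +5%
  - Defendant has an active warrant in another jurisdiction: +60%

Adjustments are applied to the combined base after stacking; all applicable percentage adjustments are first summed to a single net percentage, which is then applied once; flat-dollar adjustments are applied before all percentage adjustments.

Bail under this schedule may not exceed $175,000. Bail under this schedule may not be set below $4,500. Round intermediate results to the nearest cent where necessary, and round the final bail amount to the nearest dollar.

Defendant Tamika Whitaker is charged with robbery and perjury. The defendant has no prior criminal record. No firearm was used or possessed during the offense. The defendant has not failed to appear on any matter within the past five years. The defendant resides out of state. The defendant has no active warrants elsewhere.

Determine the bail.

Base amounts from the schedule: robbery $31,800; perjury $37,000.
Stacking rule: use the highest base only. Highest is perjury at $37,000. Combined base = $37,000.
No prior criminal record (−$20,000 flat): $37,000 − $20,000 = $17,000.
Defendant has an out-of-state residence (+25%): $17,000 × 1.25 = $21,250.
$21,250 is within the $175,000 maximum.
$21,250 is at or above the $4,500 minimum.

$21,250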